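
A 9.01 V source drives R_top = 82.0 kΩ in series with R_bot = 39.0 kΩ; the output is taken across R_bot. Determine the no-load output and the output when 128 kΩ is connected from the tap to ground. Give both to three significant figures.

Unloaded: 2.90 V; loaded: 2.41 V

Open-circuit: V = 9.01 × 39.0/(82.0 + 39.0) = 2.90 V.
With the load, R_bot becomes R_bot‖R_L = 29.89 kΩ, so V = 9.01 × 29.89/111.9 = 2.41 V.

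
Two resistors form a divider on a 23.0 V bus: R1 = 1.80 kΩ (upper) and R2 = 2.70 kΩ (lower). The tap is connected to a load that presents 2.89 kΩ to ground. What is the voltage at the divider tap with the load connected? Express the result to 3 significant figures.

V_out ≈ 10.0 V

The load sits in parallel with R2: R2‖R_L = (2.70 × 2.89) / (2.70 + 2.89) = 1.396 kΩ.
V_out = 23.0 × 1.396 / (1.80 + 1.396) = 23.0 × 1.396/3.196 = 10.0 V.
(Unloaded it would have been 13.8 V.)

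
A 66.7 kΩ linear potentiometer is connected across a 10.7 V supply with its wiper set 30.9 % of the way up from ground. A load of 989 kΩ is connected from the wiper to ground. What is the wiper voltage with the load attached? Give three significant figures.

V ≈ 3.26 V

The wiper splits the pot into (1−α)R = 46.09 kΩ above and αR = 20.61 kΩ below.
Lower section ‖ load = 20.19 kΩ.
V_wiper = 10.7 × 20.19/(46.09 + 20.19) = 3.26 V.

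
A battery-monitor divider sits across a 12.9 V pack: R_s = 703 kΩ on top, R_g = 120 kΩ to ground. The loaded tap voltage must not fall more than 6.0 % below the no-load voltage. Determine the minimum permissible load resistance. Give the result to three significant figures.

R_L(min) ≈ 1.61 MΩ

Output resistance R_th = R_s‖R_g = (703 × 120)/823.0 = 102.5 kΩ.
The fractional drop is R_th/(R_th + R_L); requiring this ≤ 0.0600 gives R_L ≥ R_th(1/0.0600 − 1) = 102.5 × 15.67 = 1.61 MΩ.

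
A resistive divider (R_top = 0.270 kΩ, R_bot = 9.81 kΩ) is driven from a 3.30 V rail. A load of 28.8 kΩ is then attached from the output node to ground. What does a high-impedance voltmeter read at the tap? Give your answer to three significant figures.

The load sits in parallel with R_bot: R_bot‖R_L = (9810 × 28800) / (9810 + 28800) = 7317 Ω.
V_out = 3.30 × 7317 / (270 + 7317) = 3.30 × 7317/7587 = 3.18 V.
(Unloaded it would have been 3.21 V.)

V_out ≈ 3.18 V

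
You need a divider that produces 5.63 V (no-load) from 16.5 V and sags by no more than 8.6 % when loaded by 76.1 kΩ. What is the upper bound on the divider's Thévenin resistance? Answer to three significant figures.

Loading drop = R_th/(R_th + R_L) ≤ 0.0860, so R_th ≤ R_L · ε/(1−ε) = 76.1 kΩ × 0.0860/0.9140 = 7.16 kΩ.
(Any R1, R2 with R2/(R1+R2) = 0.341 and R1‖R2 ≤ 7.16 kΩ will meet the spec.)

R_th ≤ 7.16 kΩ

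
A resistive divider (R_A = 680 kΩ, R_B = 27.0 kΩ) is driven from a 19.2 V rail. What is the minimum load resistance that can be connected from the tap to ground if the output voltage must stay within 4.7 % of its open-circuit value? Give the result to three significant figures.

R_L(min) ≈ 527 kΩ

Output resistance R_th = R_A‖R_B = (680 × 27.0)/707.0 = 25.97 kΩ.
The fractional drop is R_th/(R_th + R_L); requiring this ≤ 0.0470 gives R_L ≥ R_th(1/0.0470 − 1) = 25.97 × 20.28 = 527 kΩ.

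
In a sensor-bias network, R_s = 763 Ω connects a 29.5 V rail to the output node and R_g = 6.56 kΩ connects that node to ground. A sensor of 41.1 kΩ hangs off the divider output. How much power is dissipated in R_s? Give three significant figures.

Total resistance from the source is R_s + (R_g‖R_L) = 6420 Ω, so I = 29.5/6420 Ω = 4.595 mA.
P = I²·R_s = (4.595 mA)² × 763 Ω = 16.1 mW.

P ≈ 16.1 mW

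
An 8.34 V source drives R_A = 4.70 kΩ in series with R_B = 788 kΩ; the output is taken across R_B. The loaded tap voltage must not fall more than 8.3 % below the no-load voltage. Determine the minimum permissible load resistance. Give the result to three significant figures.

R_L(min) ≈ 51.6 kΩ

Output resistance R_th = R_A‖R_B = (4.70 × 788)/792.7 = 4.672 kΩ.
The fractional drop is R_th/(R_th + R_L); requiring this ≤ 0.0830 gives R_L ≥ R_th(1/0.0830 − 1) = 4.672 × 11.05 = 51.6 kΩ.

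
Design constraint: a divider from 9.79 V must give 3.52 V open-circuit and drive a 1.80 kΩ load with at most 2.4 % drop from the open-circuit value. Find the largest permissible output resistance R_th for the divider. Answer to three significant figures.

Loading drop = R_th/(R_th + R_L) ≤ 0.0240, so R_th ≤ R_L · ε/(1−ε) = 1.80 kΩ × 0.0240/0.9760 = 44.3 Ω.

R_th ≤ 44.3 Ω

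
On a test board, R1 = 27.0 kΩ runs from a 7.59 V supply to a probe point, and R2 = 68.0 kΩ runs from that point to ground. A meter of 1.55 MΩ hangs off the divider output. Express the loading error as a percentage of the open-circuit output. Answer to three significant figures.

The divider's output (Thévenin) resistance is R1‖R2 = 19.33 kΩ.
Fractional drop under load = R_th/(R_th + R_L) = 19.33 / (19.33 + 1550) = 0.01232.
So the output falls by 1.23 %.

1.23 %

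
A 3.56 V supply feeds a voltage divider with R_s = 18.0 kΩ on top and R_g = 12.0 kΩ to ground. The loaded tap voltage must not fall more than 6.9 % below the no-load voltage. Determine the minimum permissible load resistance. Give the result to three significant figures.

Output resistance R_th = R_s‖R_g = (18.0 × 12.0)/30.00 = 7.200 kΩ.
The fractional drop is R_th/(R_th + R_L); requiring this ≤ 0.0690 gives R_L ≥ R_th(1/0.0690 − 1) = 7.200 × 13.49 = 97.1 kΩ.

R_L(min) ≈ 97.1 kΩ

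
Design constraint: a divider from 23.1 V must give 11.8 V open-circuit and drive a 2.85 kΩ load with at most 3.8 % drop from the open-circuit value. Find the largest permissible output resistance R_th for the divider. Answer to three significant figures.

Loading drop = R_th/(R_th + R_L) ≤ 0.0380, so R_th ≤ R_L · ε/(1−ε) = 2.85 kΩ × 0.0380/0.9620 = 113 Ω.
(Any R1, R2 with R2/(R1+R2) = 0.511 and R1‖R2 ≤ 113 Ω will meet the spec.)

R_th ≤ 113 Ω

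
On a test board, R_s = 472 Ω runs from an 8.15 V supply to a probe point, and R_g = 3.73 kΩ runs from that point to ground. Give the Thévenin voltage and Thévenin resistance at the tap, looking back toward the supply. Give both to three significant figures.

V_th = 7.23 V, R_th = 419 Ω

V_th is the open-circuit tap voltage: 8.15 × 3730/(472 + 3730) = 7.23 V.
With the supply zeroed, R_s and R_g appear in parallel from the tap: R_th = R_s‖R_g = (472 × 3730)/4202 = 419 Ω.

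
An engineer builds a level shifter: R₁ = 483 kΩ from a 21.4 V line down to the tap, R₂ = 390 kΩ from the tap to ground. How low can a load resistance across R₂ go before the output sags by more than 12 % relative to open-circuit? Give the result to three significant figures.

R_L(min) ≈ 1.58 MΩ

Output resistance R_th = R₁‖R₂ = (483 × 390)/873.0 = 215.8 kΩ.
The fractional drop is R_th/(R_th + R_L); requiring this ≤ 0.120 gives R_L ≥ R_th(1/0.120 − 1) = 215.8 × 7.333 = 1.58 MΩ.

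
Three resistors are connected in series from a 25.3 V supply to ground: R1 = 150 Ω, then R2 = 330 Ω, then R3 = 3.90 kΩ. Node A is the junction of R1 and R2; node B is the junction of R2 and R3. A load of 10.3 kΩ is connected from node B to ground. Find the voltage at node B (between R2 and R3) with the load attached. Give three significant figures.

V ≈ 21.6 V

At node B, R3 is in parallel with the load: R3‖R_L = 2829 Ω.
Below node A the resistance is R2 + (R3‖R_L) = 3159 Ω, so V_A = 25.3 × 3159/3309 = 24.15 V.
Then V_B = V_A × (R3‖R_L)/(R2 + R3‖R_L) = 24.15 × 2829/3159 = 21.6 V.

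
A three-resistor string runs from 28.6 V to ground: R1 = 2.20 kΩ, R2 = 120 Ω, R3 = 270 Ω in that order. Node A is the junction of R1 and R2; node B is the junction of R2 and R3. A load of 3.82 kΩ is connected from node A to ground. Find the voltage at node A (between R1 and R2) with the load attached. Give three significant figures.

Below node A the series string R2+R3 = 390.0 Ω sits in parallel with the 3820 Ω load: 353.9 Ω.
V_A = 28.6 × 353.9/(2200 + 353.9) = 3.96 V.

V ≈ 3.96 V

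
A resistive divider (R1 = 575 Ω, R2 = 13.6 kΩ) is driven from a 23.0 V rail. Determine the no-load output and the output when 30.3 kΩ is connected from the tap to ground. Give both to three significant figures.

Unloaded: 22.1 V; loaded: 21.7 V

Open-circuit: V = 23.0 × 13600/(575 + 13600) = 22.1 V.
With the load, R2 becomes R2‖R_L = 9387 Ω, so V = 23.0 × 9387/9962 = 21.7 V.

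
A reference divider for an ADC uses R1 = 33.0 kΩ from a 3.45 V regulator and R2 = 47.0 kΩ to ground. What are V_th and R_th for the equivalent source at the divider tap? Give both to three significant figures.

V_th = 2.03 V, R_th = 19.4 kΩ

V_th is the open-circuit tap voltage: 3.45 × 47.0/(33.0 + 47.0) = 2.03 V.
With the supply zeroed, R1 and R2 appear in parallel from the tap: R_th = R1‖R2 = (33.0 × 47.0)/80.00 = 19.4 kΩ.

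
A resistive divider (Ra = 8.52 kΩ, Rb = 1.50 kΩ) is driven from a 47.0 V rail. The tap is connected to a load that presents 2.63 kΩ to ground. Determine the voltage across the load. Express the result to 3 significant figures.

The load sits in parallel with Rb: Rb‖R_L = (1.50 × 2.63) / (1.50 + 2.63) = 0.9552 kΩ.
V_out = 47.0 × 0.9552 / (8.52 + 0.9552) = 47.0 × 0.9552/9.475 = 4.74 V.

V_out ≈ 4.74 V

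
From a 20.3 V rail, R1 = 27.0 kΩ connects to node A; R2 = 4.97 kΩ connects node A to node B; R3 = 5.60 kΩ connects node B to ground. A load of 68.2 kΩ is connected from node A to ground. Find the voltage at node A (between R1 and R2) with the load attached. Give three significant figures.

V ≈ 5.14 V

Below node A the series string R2+R3 = 10.57 kΩ sits in parallel with the 68.2 kΩ load: 9.152 kΩ.
V_A = 20.3 × 9.152/(27.0 + 9.152) = 5.14 V.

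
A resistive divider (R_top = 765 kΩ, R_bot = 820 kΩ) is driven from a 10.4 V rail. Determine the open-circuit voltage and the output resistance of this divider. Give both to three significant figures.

V_th = 5.38 V, R_th = 396 kΩ

V_th is the open-circuit tap voltage: 10.4 × 820/(765 + 820) = 5.38 V.
With the supply zeroed, R_top and R_bot appear in parallel from the tap: R_th = R_top‖R_bot = (765 × 820)/1585 = 396 kΩ.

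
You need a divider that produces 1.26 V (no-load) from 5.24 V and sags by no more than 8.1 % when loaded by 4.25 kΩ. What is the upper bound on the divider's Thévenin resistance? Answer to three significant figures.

Loading drop = R_th/(R_th + R_L) ≤ 0.0810, so R_th ≤ R_L · ε/(1−ε) = 4.25 kΩ × 0.0810/0.9190 = 375 Ω.
(Any R1, R2 with R2/(R1+R2) = 0.240 and R1‖R2 ≤ 375 Ω will meet the spec.)

R_th ≤ 375 Ω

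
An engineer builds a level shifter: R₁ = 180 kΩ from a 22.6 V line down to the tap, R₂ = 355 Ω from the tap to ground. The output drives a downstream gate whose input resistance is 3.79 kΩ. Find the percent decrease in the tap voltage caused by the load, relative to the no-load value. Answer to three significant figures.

The divider's output (Thévenin) resistance is R₁‖R₂ = 354.3 Ω.
Fractional drop under load = R_th/(R_th + R_L) = 354.3 / (354.3 + 3790) = 0.08549.
So the output falls by 8.55 %.

8.55 %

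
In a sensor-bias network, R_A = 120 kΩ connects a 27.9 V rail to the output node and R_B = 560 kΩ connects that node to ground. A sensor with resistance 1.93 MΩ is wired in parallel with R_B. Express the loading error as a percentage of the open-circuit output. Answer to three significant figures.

4.87 %

The divider's output (Thévenin) resistance is R_A‖R_B = 98.82 kΩ.
Fractional drop under load = R_th/(R_th + R_L) = 98.82 / (98.82 + 1930) = 0.04871.
So the output falls by 4.87 %.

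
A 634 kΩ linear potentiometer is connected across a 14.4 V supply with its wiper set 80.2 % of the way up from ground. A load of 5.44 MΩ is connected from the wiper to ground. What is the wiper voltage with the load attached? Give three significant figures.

The wiper splits the pot into (1−α)R = 125.5 kΩ above and αR = 508.5 kΩ below.
Lower section ‖ load = 465.0 kΩ.
V_wiper = 14.4 × 465.0/(125.5 + 465.0) = 11.3 V.

V ≈ 11.3 V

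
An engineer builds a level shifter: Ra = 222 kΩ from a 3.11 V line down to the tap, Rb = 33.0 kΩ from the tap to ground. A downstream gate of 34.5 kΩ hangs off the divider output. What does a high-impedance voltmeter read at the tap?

V_out ≈ 0.220 V

The load sits in parallel with Rb: Rb‖R_L = (33.0 × 34.5) / (33.0 + 34.5) = 16.87 kΩ.
V_out = 3.11 × 16.87 / (222 + 16.87) = 3.11 × 16.87/238.9 = 0.220 V.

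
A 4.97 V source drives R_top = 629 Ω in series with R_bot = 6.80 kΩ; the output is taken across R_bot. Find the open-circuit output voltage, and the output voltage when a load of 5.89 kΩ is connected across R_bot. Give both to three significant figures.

Unloaded: 4.55 V; loaded: 4.14 V

Open-circuit: V = 4.97 × 6800/(629 + 6800) = 4.55 V.
With the load, R_bot becomes R_bot‖R_L = 3156 Ω, so V = 4.97 × 3156/3785 = 4.14 V.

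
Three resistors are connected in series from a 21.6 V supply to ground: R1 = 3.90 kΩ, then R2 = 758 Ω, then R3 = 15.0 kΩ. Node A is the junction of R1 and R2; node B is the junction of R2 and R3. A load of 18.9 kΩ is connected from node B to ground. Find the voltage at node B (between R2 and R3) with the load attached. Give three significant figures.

V ≈ 13.9 V

At node B, R3 is in parallel with the load: R3‖R_L = 8363 Ω.
Below node A the resistance is R2 + (R3‖R_L) = 9121 Ω, so V_A = 21.6 × 9121/13020 = 15.13 V.
Then V_B = V_A × (R3‖R_L)/(R2 + R3‖R_L) = 15.13 × 8363/9121 = 13.9 V.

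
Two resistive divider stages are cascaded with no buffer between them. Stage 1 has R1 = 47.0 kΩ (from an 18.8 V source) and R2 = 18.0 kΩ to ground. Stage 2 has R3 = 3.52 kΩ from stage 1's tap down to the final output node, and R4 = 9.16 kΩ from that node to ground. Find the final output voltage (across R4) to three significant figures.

Stage 2 presents R3+R4 = 12.68 kΩ as a load on stage 1's tap.
Stage 1's lower leg becomes R2‖(R3+R4) = 7.439 kΩ, so V_mid = 18.8 × 7.439/54.44 = 2.569 V.
Stage 2 is itself unloaded: V_out = V_mid × R4/(R3+R4) = 2.569 × 9.16/12.68 = 1.86 V.

V_out ≈ 1.86 V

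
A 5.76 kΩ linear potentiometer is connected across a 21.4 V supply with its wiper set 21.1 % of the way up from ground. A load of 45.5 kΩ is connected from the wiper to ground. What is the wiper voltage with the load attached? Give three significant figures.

The wiper splits the pot into (1−α)R = 4.545 kΩ above and αR = 1.215 kΩ below.
Lower section ‖ load = 1.184 kΩ.
V_wiper = 21.4 × 1.184/(4.545 + 1.184) = 4.42 V.

V ≈ 4.42 V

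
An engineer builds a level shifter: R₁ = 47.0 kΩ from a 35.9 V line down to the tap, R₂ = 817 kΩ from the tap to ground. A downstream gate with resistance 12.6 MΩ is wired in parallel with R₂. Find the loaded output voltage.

V_out ≈ 33.8 V

The load sits in parallel with R₂: R₂‖R_L = (817 × 12600) / (817 + 12600) = 767.3 kΩ.
V_out = 35.9 × 767.3 / (47.0 + 767.3) = 35.9 × 767.3/814.3 = 33.8 V.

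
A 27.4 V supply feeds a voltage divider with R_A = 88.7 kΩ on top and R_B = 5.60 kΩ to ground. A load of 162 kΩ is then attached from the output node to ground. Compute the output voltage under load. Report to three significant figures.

V_out ≈ 1.58 V

The load sits in parallel with R_B: R_B‖R_L = (5.60 × 162) / (5.60 + 162) = 5.413 kΩ.
V_out = 27.4 × 5.413 / (88.7 + 5.413) = 27.4 × 5.413/94.11 = 1.58 V.
(Unloaded it would have been 1.63 V.)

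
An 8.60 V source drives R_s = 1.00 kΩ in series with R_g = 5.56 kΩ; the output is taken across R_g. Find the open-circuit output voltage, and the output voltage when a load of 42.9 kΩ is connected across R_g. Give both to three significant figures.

Unloaded: 7.29 V; loaded: 7.15 V

Open-circuit: V = 8.60 × 5.56/(1.00 + 5.56) = 7.29 V.
With the load, R_g becomes R_g‖R_L = 4.922 kΩ, so V = 8.60 × 4.922/5.922 = 7.15 V.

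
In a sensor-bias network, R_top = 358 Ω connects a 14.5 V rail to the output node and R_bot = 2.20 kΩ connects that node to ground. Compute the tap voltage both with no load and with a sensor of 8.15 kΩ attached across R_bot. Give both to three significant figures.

Unloaded: 12.5 V; loaded: 12.0 V

Open-circuit: V = 14.5 × 2200/(358 + 2200) = 12.5 V.
With the load, R_bot becomes R_bot‖R_L = 1732 Ω, so V = 14.5 × 1732/2090 = 12.0 V.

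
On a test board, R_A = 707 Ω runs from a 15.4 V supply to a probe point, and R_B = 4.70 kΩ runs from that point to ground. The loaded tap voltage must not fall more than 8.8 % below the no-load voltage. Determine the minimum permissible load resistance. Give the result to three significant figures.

Output resistance R_th = R_A‖R_B = (707 × 4700)/5407 = 614.6 Ω.
The fractional drop is R_th/(R_th + R_L); requiring this ≤ 0.0880 gives R_L ≥ R_th(1/0.0880 − 1) = 614.6 × 10.36 = 6.37 kΩ.

R_L(min) ≈ 6.37 kΩ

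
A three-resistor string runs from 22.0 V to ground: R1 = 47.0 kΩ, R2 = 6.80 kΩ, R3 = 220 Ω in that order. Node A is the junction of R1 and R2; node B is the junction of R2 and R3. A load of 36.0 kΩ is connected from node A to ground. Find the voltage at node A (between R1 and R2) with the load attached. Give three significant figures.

V ≈ 2.44 V

Below node A the series string R2+R3 = 7020 Ω sits in parallel with the 36000 Ω load: 5874 Ω.
V_A = 22.0 × 5874/(47000 + 5874) = 2.44 V.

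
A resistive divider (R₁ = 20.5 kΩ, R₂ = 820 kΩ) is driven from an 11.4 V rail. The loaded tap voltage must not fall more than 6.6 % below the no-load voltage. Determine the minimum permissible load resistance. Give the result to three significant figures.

R_L(min) ≈ 283 kΩ

Output resistance R_th = R₁‖R₂ = (20.5 × 820)/840.5 = 20.00 kΩ.
The fractional drop is R_th/(R_th + R_L); requiring this ≤ 0.0660 gives R_L ≥ R_th(1/0.0660 − 1) = 20.00 × 14.15 = 283 kΩ.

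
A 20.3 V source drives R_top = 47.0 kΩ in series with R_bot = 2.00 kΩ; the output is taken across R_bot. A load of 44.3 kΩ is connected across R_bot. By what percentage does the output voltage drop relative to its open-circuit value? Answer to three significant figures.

The divider's output (Thévenin) resistance is R_top‖R_bot = 1.918 kΩ.
Fractional drop under load = R_th/(R_th + R_L) = 1.918 / (1.918 + 44.3) = 0.04151.
So the output falls by 4.15 %.

4.15 %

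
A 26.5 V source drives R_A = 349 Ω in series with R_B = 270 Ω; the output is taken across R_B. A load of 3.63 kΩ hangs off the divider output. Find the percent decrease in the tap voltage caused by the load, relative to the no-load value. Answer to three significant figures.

The divider's output (Thévenin) resistance is R_A‖R_B = 152.2 Ω.
Fractional drop under load = R_th/(R_th + R_L) = 152.2 / (152.2 + 3630) = 0.04025.
So the output falls by 4.02 %.

4.02 %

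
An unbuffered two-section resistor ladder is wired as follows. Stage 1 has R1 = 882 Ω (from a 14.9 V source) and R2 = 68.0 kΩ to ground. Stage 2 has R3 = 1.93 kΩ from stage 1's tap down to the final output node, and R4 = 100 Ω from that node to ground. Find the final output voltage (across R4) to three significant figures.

Stage 2 presents R3+R4 = 2030 Ω as a load on stage 1's tap.
Stage 1's lower leg becomes R2‖(R3+R4) = 1971 Ω, so V_mid = 14.9 × 1971/2853 = 10.29 V.
Stage 2 is itself unloaded: V_out = V_mid × R4/(R3+R4) = 10.29 × 100/2030 = 0.507 V.

V_out ≈ 0.507 V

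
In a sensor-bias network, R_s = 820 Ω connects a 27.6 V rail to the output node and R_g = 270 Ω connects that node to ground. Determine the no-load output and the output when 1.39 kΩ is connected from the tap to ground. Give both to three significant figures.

Open-circuit: V = 27.6 × 270/(820 + 270) = 6.84 V.
With the load, R_g becomes R_g‖R_L = 226.1 Ω, so V = 27.6 × 226.1/1046 = 5.97 V.

Unloaded: 6.84 V; loaded: 5.97 V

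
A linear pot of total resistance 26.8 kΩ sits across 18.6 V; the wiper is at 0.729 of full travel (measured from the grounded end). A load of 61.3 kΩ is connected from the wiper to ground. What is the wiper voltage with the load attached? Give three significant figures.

V ≈ 12.5 V

The wiper splits the pot into (1−α)R = 7.263 kΩ above and αR = 19.54 kΩ below.
Lower section ‖ load = 14.82 kΩ.
V_wiper = 18.6 × 14.82/(7.263 + 14.82) = 12.5 V.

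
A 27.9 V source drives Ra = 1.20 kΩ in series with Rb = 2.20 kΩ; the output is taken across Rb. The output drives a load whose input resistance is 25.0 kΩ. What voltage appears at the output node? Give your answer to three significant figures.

V_out ≈ 17.5 V

The load sits in parallel with Rb: Rb‖R_L = (2.20 × 25.0) / (2.20 + 25.0) = 2.022 kΩ.
V_out = 27.9 × 2.022 / (1.20 + 2.022) = 27.9 × 2.022/3.222 = 17.5 V.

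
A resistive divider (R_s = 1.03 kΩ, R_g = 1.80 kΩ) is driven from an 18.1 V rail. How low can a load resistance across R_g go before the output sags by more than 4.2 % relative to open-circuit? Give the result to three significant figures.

Output resistance R_th = R_s‖R_g = (1030 × 1800)/2830 = 655.1 Ω.
The fractional drop is R_th/(R_th + R_L); requiring this ≤ 0.0420 gives R_L ≥ R_th(1/0.0420 − 1) = 655.1 × 22.81 = 14.9 kΩ.

R_L(min) ≈ 14.9 kΩ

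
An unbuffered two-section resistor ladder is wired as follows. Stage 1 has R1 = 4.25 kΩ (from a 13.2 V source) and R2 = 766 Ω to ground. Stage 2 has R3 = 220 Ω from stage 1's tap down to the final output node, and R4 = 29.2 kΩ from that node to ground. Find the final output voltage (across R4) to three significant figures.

Stage 2 presents R3+R4 = 29420 Ω as a load on stage 1's tap.
Stage 1's lower leg becomes R2‖(R3+R4) = 746.6 Ω, so V_mid = 13.2 × 746.6/4997 = 1.972 V.
Stage 2 is itself unloaded: V_out = V_mid × R4/(R3+R4) = 1.972 × 29200/29420 = 1.96 V.

V_out ≈ 1.96 V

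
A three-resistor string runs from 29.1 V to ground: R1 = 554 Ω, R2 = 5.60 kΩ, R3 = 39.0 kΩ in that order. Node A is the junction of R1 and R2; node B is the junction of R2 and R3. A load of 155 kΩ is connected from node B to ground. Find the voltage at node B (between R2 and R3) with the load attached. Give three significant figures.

At node B, R3 is in parallel with the load: R3‖R_L = 31160 Ω.
Below node A the resistance is R2 + (R3‖R_L) = 36760 Ω, so V_A = 29.1 × 36760/37310 = 28.67 V.
Then V_B = V_A × (R3‖R_L)/(R2 + R3‖R_L) = 28.67 × 31160/36760 = 24.3 V.

V ≈ 24.3 V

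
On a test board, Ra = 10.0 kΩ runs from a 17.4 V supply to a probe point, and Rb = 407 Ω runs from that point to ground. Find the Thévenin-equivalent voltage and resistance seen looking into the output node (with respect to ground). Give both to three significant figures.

V_th is the open-circuit tap voltage: 17.4 × 407/(10000 + 407) = 0.680 V.
With the supply zeroed, Ra and Rb appear in parallel from the tap: R_th = Ra‖Rb = (10000 × 407)/10410 = 391 Ω.

V_th = 0.680 V, R_th = 391 Ω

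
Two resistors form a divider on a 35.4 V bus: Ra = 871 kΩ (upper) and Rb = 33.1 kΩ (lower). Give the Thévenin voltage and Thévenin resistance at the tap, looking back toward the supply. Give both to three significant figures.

V_th is the open-circuit tap voltage: 35.4 × 33.1/(871 + 33.1) = 1.30 V.
With the supply zeroed, Ra and Rb appear in parallel from the tap: R_th = Ra‖Rb = (871 × 33.1)/904.1 = 31.9 kΩ.

V_th = 1.30 V, R_th = 31.9 kΩ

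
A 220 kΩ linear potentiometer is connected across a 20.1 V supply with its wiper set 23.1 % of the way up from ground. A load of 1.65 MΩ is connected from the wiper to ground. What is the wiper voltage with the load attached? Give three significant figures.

V ≈ 4.54 V

The wiper splits the pot into (1−α)R = 169.2 kΩ above and αR = 50.82 kΩ below.
Lower section ‖ load = 49.30 kΩ.
V_wiper = 20.1 × 49.30/(169.2 + 49.30) = 4.54 V.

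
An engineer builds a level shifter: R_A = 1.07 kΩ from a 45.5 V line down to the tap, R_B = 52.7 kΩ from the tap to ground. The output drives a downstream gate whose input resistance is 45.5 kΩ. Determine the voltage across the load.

The load sits in parallel with R_B: R_B‖R_L = (52.7 × 45.5) / (52.7 + 45.5) = 24.42 kΩ.
V_out = 45.5 × 24.42 / (1.07 + 24.42) = 45.5 × 24.42/25.49 = 43.6 V.
(Unloaded it would have been 44.6 V.)

V_out ≈ 43.6 V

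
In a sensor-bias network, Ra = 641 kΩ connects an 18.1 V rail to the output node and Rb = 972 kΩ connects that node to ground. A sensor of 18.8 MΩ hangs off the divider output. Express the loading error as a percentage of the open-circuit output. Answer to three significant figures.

2.01 %

The divider's output (Thévenin) resistance is Ra‖Rb = 386.3 kΩ.
Fractional drop under load = R_th/(R_th + R_L) = 386.3 / (386.3 + 18800) = 0.02013.
So the output falls by 2.01 %.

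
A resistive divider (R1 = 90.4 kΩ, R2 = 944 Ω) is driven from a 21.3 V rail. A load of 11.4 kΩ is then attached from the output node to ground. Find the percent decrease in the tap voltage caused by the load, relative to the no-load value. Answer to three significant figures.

The divider's output (Thévenin) resistance is R1‖R2 = 934.2 Ω.
Fractional drop under load = R_th/(R_th + R_L) = 934.2 / (934.2 + 11400) = 0.07574.
So the output falls by 7.57 %.

7.57 %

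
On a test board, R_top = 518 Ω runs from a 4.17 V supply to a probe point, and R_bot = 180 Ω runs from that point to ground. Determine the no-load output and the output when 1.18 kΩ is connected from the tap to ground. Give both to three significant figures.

Unloaded: 1.08 V; loaded: 0.966 V

Open-circuit: V = 4.17 × 180/(518 + 180) = 1.08 V.
With the load, R_bot becomes R_bot‖R_L = 156.2 Ω, so V = 4.17 × 156.2/674.2 = 0.966 V.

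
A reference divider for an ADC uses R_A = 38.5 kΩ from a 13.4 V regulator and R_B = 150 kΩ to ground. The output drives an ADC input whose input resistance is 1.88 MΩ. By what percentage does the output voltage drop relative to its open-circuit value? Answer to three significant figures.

The divider's output (Thévenin) resistance is R_A‖R_B = 30.64 kΩ.
Fractional drop under load = R_th/(R_th + R_L) = 30.64 / (30.64 + 1880) = 0.01603.
So the output falls by 1.60 %.

1.60 %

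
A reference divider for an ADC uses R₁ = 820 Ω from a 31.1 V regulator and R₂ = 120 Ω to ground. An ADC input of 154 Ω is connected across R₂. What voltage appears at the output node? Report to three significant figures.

The load sits in parallel with R₂: R₂‖R_L = (120 × 154) / (120 + 154) = 67.45 Ω.
V_out = 31.1 × 67.45 / (820 + 67.45) = 31.1 × 67.45/887.4 = 2.36 V.
(Unloaded it would have been 3.97 V.)

V_out ≈ 2.36 V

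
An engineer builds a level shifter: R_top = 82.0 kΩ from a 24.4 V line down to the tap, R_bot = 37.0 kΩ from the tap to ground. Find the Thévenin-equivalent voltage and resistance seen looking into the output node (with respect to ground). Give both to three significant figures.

V_th is the open-circuit tap voltage: 24.4 × 37.0/(82.0 + 37.0) = 7.59 V.
With the supply zeroed, R_top and R_bot appear in parallel from the tap: R_th = R_top‖R_bot = (82.0 × 37.0)/119.0 = 25.5 kΩ.

V_th = 7.59 V, R_th = 25.5 kΩ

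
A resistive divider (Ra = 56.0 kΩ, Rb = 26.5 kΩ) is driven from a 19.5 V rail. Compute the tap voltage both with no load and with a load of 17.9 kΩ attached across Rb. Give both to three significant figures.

Open-circuit: V = 19.5 × 26.5/(56.0 + 26.5) = 6.26 V.
With the load, Rb becomes Rb‖R_L = 10.68 kΩ, so V = 19.5 × 10.68/66.68 = 3.12 V.

Unloaded: 6.26 V; loaded: 3.12 V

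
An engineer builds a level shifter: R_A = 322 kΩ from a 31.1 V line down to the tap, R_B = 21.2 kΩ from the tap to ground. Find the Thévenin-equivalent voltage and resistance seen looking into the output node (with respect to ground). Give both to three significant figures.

V_th = 1.92 V, R_th = 19.9 kΩ

V_th is the open-circuit tap voltage: 31.1 × 21.2/(322 + 21.2) = 1.92 V.
With the supply zeroed, R_A and R_B appear in parallel from the tap: R_th = R_A‖R_B = (322 × 21.2)/343.2 = 19.9 kΩ.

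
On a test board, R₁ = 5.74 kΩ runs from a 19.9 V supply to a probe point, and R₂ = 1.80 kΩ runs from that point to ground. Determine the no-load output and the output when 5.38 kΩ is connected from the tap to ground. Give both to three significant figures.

Unloaded: 4.75 V; loaded: 3.79 V

Open-circuit: V = 19.9 × 1.80/(5.74 + 1.80) = 4.75 V.
With the load, R₂ becomes R₂‖R_L = 1.349 kΩ, so V = 19.9 × 1.349/7.089 = 3.79 V.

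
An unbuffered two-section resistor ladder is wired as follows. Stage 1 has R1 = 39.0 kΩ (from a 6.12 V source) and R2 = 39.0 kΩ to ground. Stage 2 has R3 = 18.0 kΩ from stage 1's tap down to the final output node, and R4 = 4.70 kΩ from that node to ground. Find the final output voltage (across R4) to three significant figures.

Stage 2 presents R3+R4 = 22.70 kΩ as a load on stage 1's tap.
Stage 1's lower leg becomes R2‖(R3+R4) = 14.35 kΩ, so V_mid = 6.12 × 14.35/53.35 = 1.646 V.
Stage 2 is itself unloaded: V_out = V_mid × R4/(R3+R4) = 1.646 × 4.70/22.70 = 0.341 V.

V_out ≈ 0.341 V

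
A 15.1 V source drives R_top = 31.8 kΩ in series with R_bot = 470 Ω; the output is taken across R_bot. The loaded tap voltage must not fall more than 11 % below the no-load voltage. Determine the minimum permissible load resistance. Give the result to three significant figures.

R_L(min) ≈ 3.75 kΩ

Output resistance R_th = R_top‖R_bot = (31800 × 470)/32270 = 463.2 Ω.
The fractional drop is R_th/(R_th + R_L); requiring this ≤ 0.110 gives R_L ≥ R_th(1/0.110 − 1) = 463.2 × 8.091 = 3.75 kΩ.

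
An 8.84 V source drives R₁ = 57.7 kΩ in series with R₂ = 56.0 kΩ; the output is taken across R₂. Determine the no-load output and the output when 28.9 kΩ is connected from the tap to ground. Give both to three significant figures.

Open-circuit: V = 8.84 × 56.0/(57.7 + 56.0) = 4.35 V.
With the load, R₂ becomes R₂‖R_L = 19.06 kΩ, so V = 8.84 × 19.06/76.76 = 2.20 V.

Unloaded: 4.35 V; loaded: 2.20 V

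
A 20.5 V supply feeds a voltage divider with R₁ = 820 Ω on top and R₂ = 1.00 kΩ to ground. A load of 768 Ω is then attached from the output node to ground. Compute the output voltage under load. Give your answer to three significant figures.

V_out ≈ 7.10 V

The load sits in parallel with R₂: R₂‖R_L = (1000 × 768) / (1000 + 768) = 434.4 Ω.
V_out = 20.5 × 434.4 / (820 + 434.4) = 20.5 × 434.4/1254 = 7.10 V.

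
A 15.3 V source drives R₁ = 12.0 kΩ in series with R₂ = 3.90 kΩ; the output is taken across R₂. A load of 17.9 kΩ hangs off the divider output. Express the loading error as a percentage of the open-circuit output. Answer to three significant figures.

Unloaded V = 15.3 × 3.90/15.90 = 3.7528 V.
Loaded: R₂‖R_L = 3.202 kΩ, giving V = 15.3 × 3.202/15.20 = 3.2229 V.
Drop = (3.7528 − 3.2229) / 3.7528 = 14.1 %.

14.1 %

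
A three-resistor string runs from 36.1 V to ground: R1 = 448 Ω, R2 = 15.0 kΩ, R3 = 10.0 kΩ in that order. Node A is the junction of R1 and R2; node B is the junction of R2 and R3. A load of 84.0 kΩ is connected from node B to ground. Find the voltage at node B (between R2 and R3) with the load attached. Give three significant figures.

At node B, R3 is in parallel with the load: R3‖R_L = 8936 Ω.
Below node A the resistance is R2 + (R3‖R_L) = 23940 Ω, so V_A = 36.1 × 23940/24380 = 35.44 V.
Then V_B = V_A × (R3‖R_L)/(R2 + R3‖R_L) = 35.44 × 8936/23940 = 13.2 V.

V ≈ 13.2 V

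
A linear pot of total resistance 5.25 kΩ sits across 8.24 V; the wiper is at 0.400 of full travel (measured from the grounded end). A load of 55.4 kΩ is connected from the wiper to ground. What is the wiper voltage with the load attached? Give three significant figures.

The wiper splits the pot into (1−α)R = 3.150 kΩ above and αR = 2.100 kΩ below.
Lower section ‖ load = 2.023 kΩ.
V_wiper = 8.24 × 2.023/(3.150 + 2.023) = 3.22 V.

V ≈ 3.22 V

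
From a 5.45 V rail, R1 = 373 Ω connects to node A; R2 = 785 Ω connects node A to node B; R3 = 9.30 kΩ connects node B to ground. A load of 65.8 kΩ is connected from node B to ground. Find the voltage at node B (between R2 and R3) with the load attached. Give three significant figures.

At node B, R3 is in parallel with the load: R3‖R_L = 8148 Ω.
Below node A the resistance is R2 + (R3‖R_L) = 8933 Ω, so V_A = 5.45 × 8933/9306 = 5.232 V.
Then V_B = V_A × (R3‖R_L)/(R2 + R3‖R_L) = 5.232 × 8148/8933 = 4.77 V.

V ≈ 4.77 V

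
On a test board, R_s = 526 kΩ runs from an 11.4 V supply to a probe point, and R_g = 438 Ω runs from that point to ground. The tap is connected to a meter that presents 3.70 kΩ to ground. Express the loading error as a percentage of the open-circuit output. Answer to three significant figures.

The divider's output (Thévenin) resistance is R_s‖R_g = 437.6 Ω.
Fractional drop under load = R_th/(R_th + R_L) = 437.6 / (437.6 + 3700) = 0.1058.
So the output falls by 10.6 %.

10.6 %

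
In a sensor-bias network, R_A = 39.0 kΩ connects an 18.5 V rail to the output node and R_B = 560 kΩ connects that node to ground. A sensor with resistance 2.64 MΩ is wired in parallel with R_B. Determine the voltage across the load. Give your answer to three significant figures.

V_out ≈ 17.1 V

The load sits in parallel with R_B: R_B‖R_L = (560 × 2640) / (560 + 2640) = 462.0 kΩ.
V_out = 18.5 × 462.0 / (39.0 + 462.0) = 18.5 × 462.0/501.0 = 17.1 V.
(Unloaded it would have been 17.3 V.)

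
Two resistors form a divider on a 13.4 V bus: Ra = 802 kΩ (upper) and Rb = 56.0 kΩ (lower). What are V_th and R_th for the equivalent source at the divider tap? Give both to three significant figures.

V_th is the open-circuit tap voltage: 13.4 × 56.0/(802 + 56.0) = 0.875 V.
With the supply zeroed, Ra and Rb appear in parallel from the tap: R_th = Ra‖Rb = (802 × 56.0)/858.0 = 52.3 kΩ.

V_th = 0.875 V, R_th = 52.3 kΩ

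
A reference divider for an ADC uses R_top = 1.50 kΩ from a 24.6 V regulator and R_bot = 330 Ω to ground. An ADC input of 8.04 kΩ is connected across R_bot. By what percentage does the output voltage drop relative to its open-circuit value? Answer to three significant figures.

The divider's output (Thévenin) resistance is R_top‖R_bot = 270.5 Ω.
Fractional drop under load = R_th/(R_th + R_L) = 270.5 / (270.5 + 8040) = 0.03255.
So the output falls by 3.25 %.

3.25 %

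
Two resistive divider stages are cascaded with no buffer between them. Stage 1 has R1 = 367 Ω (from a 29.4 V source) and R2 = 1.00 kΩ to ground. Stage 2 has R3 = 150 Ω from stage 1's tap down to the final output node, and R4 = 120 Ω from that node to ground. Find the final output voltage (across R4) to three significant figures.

V_out ≈ 4.79 V

Stage 2 presents R3+R4 = 270.0 Ω as a load on stage 1's tap.
Stage 1's lower leg becomes R2‖(R3+R4) = 212.6 Ω, so V_mid = 29.4 × 212.6/579.6 = 10.78 V.
Stage 2 is itself unloaded: V_out = V_mid × R4/(R3+R4) = 10.78 × 120/270.0 = 4.79 V.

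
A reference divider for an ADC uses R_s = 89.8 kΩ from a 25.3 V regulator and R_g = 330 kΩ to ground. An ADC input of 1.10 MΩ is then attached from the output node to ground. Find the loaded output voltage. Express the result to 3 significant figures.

The load sits in parallel with R_g: R_g‖R_L = (330 × 1100) / (330 + 1100) = 253.8 kΩ.
V_out = 25.3 × 253.8 / (89.8 + 253.8) = 25.3 × 253.8/343.6 = 18.7 V.
(Unloaded it would have been 19.9 V.)

V_out ≈ 18.7 V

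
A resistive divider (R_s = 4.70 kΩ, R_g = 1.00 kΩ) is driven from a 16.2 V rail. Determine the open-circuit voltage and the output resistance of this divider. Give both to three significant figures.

V_th is the open-circuit tap voltage: 16.2 × 1.00/(4.70 + 1.00) = 2.84 V.
With the supply zeroed, R_s and R_g appear in parallel from the tap: R_th = R_s‖R_g = (4.70 × 1.00)/5.700 = 825 Ω.

V_th = 2.84 V, R_th = 825 Ω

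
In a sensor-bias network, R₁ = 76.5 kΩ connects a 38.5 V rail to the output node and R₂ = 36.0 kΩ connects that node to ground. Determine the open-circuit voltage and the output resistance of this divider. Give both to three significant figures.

V_th is the open-circuit tap voltage: 38.5 × 36.0/(76.5 + 36.0) = 12.3 V.
With the supply zeroed, R₁ and R₂ appear in parallel from the tap: R_th = R₁‖R₂ = (76.5 × 36.0)/112.5 = 24.5 kΩ.

V_th = 12.3 V, R_th = 24.5 kΩ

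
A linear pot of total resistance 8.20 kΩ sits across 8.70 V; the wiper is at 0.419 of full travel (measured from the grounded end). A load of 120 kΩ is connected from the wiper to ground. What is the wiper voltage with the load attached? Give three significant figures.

V ≈ 3.59 V

The wiper splits the pot into (1−α)R = 4.764 kΩ above and αR = 3.436 kΩ below.
Lower section ‖ load = 3.340 kΩ.
V_wiper = 8.70 × 3.340/(4.764 + 3.340) = 3.59 V.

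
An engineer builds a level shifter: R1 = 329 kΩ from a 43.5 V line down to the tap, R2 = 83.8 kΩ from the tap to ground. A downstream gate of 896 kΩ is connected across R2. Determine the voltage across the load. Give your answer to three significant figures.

V_out ≈ 8.22 V

The load sits in parallel with R2: R2‖R_L = (83.8 × 896) / (83.8 + 896) = 76.63 kΩ.
V_out = 43.5 × 76.63 / (329 + 76.63) = 43.5 × 76.63/405.6 = 8.22 V.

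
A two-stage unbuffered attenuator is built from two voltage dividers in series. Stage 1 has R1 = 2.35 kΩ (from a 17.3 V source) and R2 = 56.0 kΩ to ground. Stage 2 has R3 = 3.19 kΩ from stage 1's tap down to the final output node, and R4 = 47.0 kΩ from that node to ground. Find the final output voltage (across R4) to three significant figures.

Stage 2 presents R3+R4 = 50.19 kΩ as a load on stage 1's tap.
Stage 1's lower leg becomes R2‖(R3+R4) = 26.47 kΩ, so V_mid = 17.3 × 26.47/28.82 = 15.89 V.
Stage 2 is itself unloaded: V_out = V_mid × R4/(R3+R4) = 15.89 × 47.0/50.19 = 14.9 V.

V_out ≈ 14.9 V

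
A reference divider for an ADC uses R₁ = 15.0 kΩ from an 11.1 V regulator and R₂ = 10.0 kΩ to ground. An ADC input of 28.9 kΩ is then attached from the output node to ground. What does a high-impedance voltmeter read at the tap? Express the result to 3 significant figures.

The load sits in parallel with R₂: R₂‖R_L = (10.0 × 28.9) / (10.0 + 28.9) = 7.429 kΩ.
V_out = 11.1 × 7.429 / (15.0 + 7.429) = 11.1 × 7.429/22.43 = 3.68 V.
(Unloaded it would have been 4.44 V.)

V_out ≈ 3.68 V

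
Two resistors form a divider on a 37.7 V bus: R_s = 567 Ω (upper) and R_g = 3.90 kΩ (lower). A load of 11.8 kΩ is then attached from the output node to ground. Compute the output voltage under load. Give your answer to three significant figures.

The load sits in parallel with R_g: R_g‖R_L = (3900 × 11800) / (3900 + 11800) = 2931 Ω.
V_out = 37.7 × 2931 / (567 + 2931) = 37.7 × 2931/3498 = 31.6 V.

V_out ≈ 31.6 V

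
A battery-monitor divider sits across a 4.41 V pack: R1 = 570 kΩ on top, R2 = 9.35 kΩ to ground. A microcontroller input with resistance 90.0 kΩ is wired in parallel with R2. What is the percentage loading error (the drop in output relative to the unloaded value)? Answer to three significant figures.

The divider's output (Thévenin) resistance is R1‖R2 = 9.199 kΩ.
Fractional drop under load = R_th/(R_th + R_L) = 9.199 / (9.199 + 90.0) = 0.09273.
So the output falls by 9.27 %.

9.27 %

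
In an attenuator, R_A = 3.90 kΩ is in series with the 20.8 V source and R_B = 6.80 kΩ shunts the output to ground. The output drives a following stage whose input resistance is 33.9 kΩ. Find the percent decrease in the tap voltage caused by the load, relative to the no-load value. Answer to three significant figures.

The divider's output (Thévenin) resistance is R_A‖R_B = 2.479 kΩ.
Fractional drop under load = R_th/(R_th + R_L) = 2.479 / (2.479 + 33.9) = 0.06813.
So the output falls by 6.81 %.

6.81 %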